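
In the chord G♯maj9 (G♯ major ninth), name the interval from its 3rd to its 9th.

minor seventh

G♯maj9: G♯-B♯-D♯-F𝄪-A♯.
3rd = B♯; 9th = A♯.
B♯ up to A♯ is 10 semitones, a half step narrower than a major seventh, so the interval is minor.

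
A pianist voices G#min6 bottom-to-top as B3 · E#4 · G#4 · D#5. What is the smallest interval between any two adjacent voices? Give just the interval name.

Adjacent intervals: B3→E#4 = augmented fourth; E#4→G#4 = minor third; G#4→D#5 = perfect fifth.
The smallest is E#4 to G#4, a minor third (3 semitones).

minor third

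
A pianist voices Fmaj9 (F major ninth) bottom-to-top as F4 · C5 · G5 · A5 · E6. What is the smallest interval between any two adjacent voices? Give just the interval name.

Adjacent intervals: F4→C5 = perfect fifth; C5→G5 = perfect fifth; G5→A5 = major second; A5→E6 = perfect fifth.
The smallest is G5 to A5, a major second (2 semitones).

major second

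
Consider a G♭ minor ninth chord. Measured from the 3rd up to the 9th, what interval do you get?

major seventh

Spelling the chord: G♭-B𝄫-D♭-F♭-A♭.
3rd = B𝄫; 9th = A♭.
B𝄫 up to A♭ spans 7 letter names and 11 semitones — a major seventh.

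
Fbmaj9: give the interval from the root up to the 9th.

M9

Fb major ninth: Fb Ab Cb Eb Gb.
That puts Fb below Gb.
Counting 9 letters and 14 half steps from Fb gives a major ninth.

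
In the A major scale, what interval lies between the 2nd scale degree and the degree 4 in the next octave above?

minor tenth

Spelling the A major scale: A B C# D E F# G#.
2nd scale degree = B; scale degree 4 (up an octave) = D.
From B to D: 15 semitones over a tenth = minor.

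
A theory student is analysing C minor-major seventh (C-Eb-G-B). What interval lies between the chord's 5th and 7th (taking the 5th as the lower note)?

That puts G below B.
Counting 3 letters and 4 half steps from G gives a major third.

major third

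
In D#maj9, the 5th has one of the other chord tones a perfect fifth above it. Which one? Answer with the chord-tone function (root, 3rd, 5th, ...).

9th

D#maj9 (D# major ninth) is spelled D#–F##–A#–C##–E#.
The 5th is A#. A perfect fifth above A# is E#.
E# is the chord's 9th.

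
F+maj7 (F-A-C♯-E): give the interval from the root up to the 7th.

M7

Root = F; 7th = E.
Counting 7 letters and 11 half steps from F gives a major seventh.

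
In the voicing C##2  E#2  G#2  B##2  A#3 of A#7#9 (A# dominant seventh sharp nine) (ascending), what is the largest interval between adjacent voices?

Adjacent intervals: C##2→E#2 = minor third; E#2→G#2 = minor third; G#2→B##2 = augmented third; B##2→A#3 = diminished seventh.
The largest is B##2 to A#3, a diminished seventh (9 semitones).

diminished seventh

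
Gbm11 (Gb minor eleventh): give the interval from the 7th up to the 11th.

P5

The chord tones of Gbm11 are Gb, Bbb, Db, Fb, Ab, Cb.
That puts Fb below Cb.
Fb up to Cb spans 5 letter names and 7 semitones — a perfect fifth.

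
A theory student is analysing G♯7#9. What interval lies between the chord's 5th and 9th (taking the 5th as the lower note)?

G♯7#9: G♯ B♯ D♯ F♯ A𝄪.
The 5th is D♯ and the 9th is A𝄪.
5 letter names make it a fifth; at 8 semitones (a half step wider than perfect) the quality is augmented.

augmented 5th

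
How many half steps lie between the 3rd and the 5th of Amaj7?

AΔ7: A–C#–E–G#.
C# to E is a minor third: 3 semitones.

3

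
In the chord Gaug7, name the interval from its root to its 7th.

The chord tones of Gaug7 are G-B-D#-F.
So we need the interval from G up to F.
From G to F: 10 semitones over a seventh = minor.

minor seventh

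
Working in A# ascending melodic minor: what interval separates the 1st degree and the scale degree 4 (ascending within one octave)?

perfect fourth

A# melodic minor: A# B# C# D# E# F## G##.
So we need the interval from A# up to D#.
From A# to D# is 5 semitones, exactly the perfect fourth.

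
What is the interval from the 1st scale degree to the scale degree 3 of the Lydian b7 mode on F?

major third

The scale runs F G A B C D Eb.
1st scale degree = F; scale degree 3 = A.
F up to A spans 3 letter names and 4 semitones — a major third.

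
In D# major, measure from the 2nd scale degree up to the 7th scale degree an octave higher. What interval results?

The scale runs D# E# F## G# A# B# C##.
2nd scale degree = E#; 7th degree (up an octave) = C##.
Counting 13 letters and 21 half steps from E# gives a major thirteenth.

M13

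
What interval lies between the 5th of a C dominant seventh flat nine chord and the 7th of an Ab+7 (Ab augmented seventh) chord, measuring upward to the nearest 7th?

C dominant seventh flat nine has G as its 5th, and Ab+7 (Ab augmented seventh) has Gb as its 7th.
From G to Gb: 11 semitones over an octave = diminished.

diminished octave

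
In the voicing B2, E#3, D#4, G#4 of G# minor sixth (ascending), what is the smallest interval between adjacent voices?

perfect 4th

Adjacent intervals: B2→E#3 = augmented fourth; E#3→D#4 = minor seventh; D#4→G#4 = perfect fourth.
The smallest is D#4 to G#4, a perfect fourth (5 semitones).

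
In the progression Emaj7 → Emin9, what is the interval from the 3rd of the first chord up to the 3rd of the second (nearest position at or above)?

The 3rd of Emaj7 is G#; the 3rd of Emin9 is G.
From G# to G: 11 semitones over an octave = diminished.

diminished octave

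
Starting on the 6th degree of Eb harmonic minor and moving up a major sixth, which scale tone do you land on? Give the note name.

The scale is Eb F Gb Ab Bb Cb D.
The 6th degree is Cb; a major sixth above that is Ab — scale degree 4.

Ab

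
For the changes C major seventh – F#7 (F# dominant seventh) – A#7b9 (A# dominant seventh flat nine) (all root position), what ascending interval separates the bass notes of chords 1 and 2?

A4

The roots are C and F#.
From C to F#: 6 semitones over a fourth = augmented.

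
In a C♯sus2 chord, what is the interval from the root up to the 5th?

C♯sus2: C♯-D♯-G♯.
Root = C♯; 5th = G♯.
Counting 5 letters and 7 half steps from C♯ gives a perfect fifth.

perfect fifth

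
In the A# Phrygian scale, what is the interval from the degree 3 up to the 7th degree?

Spelling the A# Phrygian scale: A# B C# D# E# F# G#.
Degree 3 = C#; scale degree 7 = G#.
From C# to G# is 7 semitones, exactly the perfect fifth.

perfect 5th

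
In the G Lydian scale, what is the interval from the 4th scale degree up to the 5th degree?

minor 2nd

Spelling the G Lydian scale: G A B C# D E F#.
4th scale degree = C#; 5th scale degree = D.
C# up to D is 1 semitone, a half step narrower than a major second, so the interval is minor.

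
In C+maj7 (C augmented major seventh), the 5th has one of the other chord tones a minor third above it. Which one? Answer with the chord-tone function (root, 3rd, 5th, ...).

Spelling the chord: C, E, G#, B.
The 5th is G#. A minor third above G# is B.
B is the chord's 7th.

7th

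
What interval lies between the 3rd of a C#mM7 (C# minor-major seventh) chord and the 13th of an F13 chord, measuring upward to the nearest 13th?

minor seventh

The 3rd of C#mM7 (C# minor-major seventh) is E; the 13th of F13 is D.
From E to D: 10 semitones over a seventh = minor.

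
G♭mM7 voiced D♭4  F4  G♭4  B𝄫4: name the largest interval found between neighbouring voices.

Adjacent intervals: D♭4→F4 = major third; F4→G♭4 = minor second; G♭4→B𝄫4 = minor third.
The largest is D♭4 to F4, a major third (4 semitones).

major third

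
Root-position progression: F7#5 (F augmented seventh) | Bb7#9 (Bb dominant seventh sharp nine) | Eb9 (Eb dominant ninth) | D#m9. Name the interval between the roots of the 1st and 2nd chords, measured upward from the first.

perfect fourth

The roots are F and Bb.
F up to Bb spans 4 letter names and 5 semitones — a perfect fourth.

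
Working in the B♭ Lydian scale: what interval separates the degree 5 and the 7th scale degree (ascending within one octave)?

B♭ lydian: B♭ C D E F G A.
So we need the interval from F up to A.
F up to A spans 3 letter names and 4 semitones — a major third.

major third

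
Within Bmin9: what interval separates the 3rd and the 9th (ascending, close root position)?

major seventh

Spelling the chord: B–D–F#–A–C#.
The 3rd is D and the 9th is C#.
Counting 7 letters and 11 half steps from D gives a major seventh.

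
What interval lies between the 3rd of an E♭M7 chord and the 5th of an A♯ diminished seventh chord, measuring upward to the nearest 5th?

M6

The 3rd of E♭M7 is G; the 5th of A♯ diminished seventh is E.
From G to E is 9 semitones, exactly the major sixth.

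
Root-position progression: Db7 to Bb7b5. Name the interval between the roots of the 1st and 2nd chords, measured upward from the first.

The roots are Db and Bb.
From Db to Bb is 9 semitones, exactly the major sixth.

M6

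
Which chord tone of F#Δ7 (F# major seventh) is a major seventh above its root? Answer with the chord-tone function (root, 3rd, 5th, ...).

F#maj7 is spelled F#-A#-C#-E#.
The root is F#. A major seventh above F# is E#.
E# is the chord's 7th.

7th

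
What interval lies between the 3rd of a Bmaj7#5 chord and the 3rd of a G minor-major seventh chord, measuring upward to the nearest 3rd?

Bmaj7#5 has D# as its 3rd, and G minor-major seventh has Bb as its 3rd.
6 letter names make it a sixth; at 7 semitones (a whole step narrower than major) the quality is diminished.

diminished 6th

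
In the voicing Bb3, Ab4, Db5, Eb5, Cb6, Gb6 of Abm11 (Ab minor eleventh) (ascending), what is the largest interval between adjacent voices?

Adjacent intervals: Bb3→Ab4 = minor seventh; Ab4→Db5 = perfect fourth; Db5→Eb5 = major second; Eb5→Cb6 = minor sixth; Cb6→Gb6 = perfect fifth.
The largest is Bb3 to Ab4, a minor seventh (10 semitones).

minor seventh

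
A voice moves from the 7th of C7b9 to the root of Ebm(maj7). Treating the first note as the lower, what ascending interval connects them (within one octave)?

The 7th of C7b9 is Bb; the root of Ebm(maj7) is Eb.
From Bb to Eb is 5 semitones, exactly the perfect fourth.

perfect 4th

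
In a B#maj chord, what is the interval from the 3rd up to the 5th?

minor 3rd

B# major is spelled B#, D##, F##.
3rd = D##; 5th = F##.
3 letter names make it a third; at 3 semitones (a half step narrower than major) the quality is minor.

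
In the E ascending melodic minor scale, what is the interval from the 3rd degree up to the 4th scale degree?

The scale runs E F# G A B C# D#.
That puts G below A.
G up to A spans 2 letter names and 2 semitones — a major second.

major 2nd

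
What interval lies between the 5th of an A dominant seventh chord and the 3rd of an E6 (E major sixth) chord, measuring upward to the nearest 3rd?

A dominant seventh has E as its 5th, and E6 (E major sixth) has G♯ as its 3rd.
From E to G♯ is 4 semitones, exactly the major third.

major third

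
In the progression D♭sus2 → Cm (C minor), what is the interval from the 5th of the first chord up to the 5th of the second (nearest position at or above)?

major seventh

The 5th of D♭sus2 is A♭; the 5th of Cm (C minor) is G.
Counting 7 letters and 11 half steps from A♭ gives a major seventh.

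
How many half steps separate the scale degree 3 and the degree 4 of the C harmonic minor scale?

2

The scale is C D Eb F G Ab B.
Eb up to F is a major second — 2 semitones.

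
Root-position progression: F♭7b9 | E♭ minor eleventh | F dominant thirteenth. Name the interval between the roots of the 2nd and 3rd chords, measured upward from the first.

M2

The roots are E♭ and F.
From E♭ to F is 2 semitones, exactly the major second.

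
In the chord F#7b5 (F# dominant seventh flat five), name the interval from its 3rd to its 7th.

F#7b5: F# A# C E.
That puts A# below E.
From A# to E: 6 semitones over a fifth = diminished.

diminished fifth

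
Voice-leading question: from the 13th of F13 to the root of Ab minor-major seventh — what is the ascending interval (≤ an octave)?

F13 has D as its 13th, and Ab minor-major seventh has Ab as its root.
D up to Ab is 6 semitones, a half step narrower than a perfect fifth, so the interval is diminished.

diminished 5th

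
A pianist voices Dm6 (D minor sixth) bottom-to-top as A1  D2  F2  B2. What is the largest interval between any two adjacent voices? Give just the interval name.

augmented fourth

Adjacent intervals: A1→D2 = perfect fourth; D2→F2 = minor third; F2→B2 = augmented fourth.
The largest is F2 to B2, an augmented fourth (6 semitones).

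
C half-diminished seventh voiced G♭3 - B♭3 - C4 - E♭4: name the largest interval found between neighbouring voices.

Adjacent intervals: G♭3→B♭3 = major third; B♭3→C4 = major second; C4→E♭4 = minor third.
The largest is G♭3 to B♭3, a major third (4 semitones).

major third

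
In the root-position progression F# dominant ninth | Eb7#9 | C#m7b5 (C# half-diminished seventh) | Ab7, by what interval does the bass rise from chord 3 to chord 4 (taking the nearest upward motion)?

diminished 6th

The roots are C# and Ab.
From C# to Ab: 7 semitones over a sixth = diminished.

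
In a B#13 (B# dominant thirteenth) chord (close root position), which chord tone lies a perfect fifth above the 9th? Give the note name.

Spelling the chord: B# D## F## A# C## G##.
The 9th is C##. A perfect fifth above C## is G##.
G## is the chord's 13th.

G##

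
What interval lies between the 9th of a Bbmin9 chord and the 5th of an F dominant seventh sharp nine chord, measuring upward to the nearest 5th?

perfect unison

The 9th of Bbmin9 is C; the 5th of F dominant seventh sharp nine is C.
Counting 1 letters and 0 half steps from C gives a perfect unison.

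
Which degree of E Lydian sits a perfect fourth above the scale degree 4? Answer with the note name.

D#

The scale is E F# G# A# B C# D#.
The scale degree 4 is A#; a perfect fourth above that is D# — scale degree 7.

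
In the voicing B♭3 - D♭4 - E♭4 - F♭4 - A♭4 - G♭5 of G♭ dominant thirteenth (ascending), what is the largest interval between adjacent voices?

minor seventh

Adjacent intervals: B♭3→D♭4 = minor third; D♭4→E♭4 = major second; E♭4→F♭4 = minor second; F♭4→A♭4 = major third; A♭4→G♭5 = minor seventh.
The largest is A♭4 to G♭5, a minor seventh (10 semitones).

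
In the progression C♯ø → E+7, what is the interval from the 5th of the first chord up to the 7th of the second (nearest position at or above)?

C♯ø has G as its 5th, and E+7 has D as its 7th.
From G to D is 7 semitones, exactly the perfect fifth.

perfect fifth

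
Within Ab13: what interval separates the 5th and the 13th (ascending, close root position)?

The chord tones of Ab dominant thirteenth are Ab C Eb Gb Bb F.
That puts Eb below F.
From Eb to F is 14 semitones, exactly the major ninth.

major ninth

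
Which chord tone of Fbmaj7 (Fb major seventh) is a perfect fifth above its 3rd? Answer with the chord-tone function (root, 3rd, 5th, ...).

Fb major seventh: Fb Ab Cb Eb.
The 3rd is Ab. A perfect fifth above Ab is Eb.
Eb is the chord's 7th.

7th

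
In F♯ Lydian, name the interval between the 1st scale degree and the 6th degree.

major 6th

Spelling F♯ Lydian: F♯ G♯ A♯ B♯ C♯ D♯ E♯.
1st scale degree = F♯; 6th scale degree = D♯.
From F♯ to D♯ is 9 semitones, exactly the major sixth.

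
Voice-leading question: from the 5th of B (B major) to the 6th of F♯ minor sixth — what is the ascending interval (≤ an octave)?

The 5th of B (B major) is F♯; the 6th of F♯ minor sixth is D♯.
F♯ up to D♯ spans 6 letter names and 9 semitones — a major sixth.

major 6th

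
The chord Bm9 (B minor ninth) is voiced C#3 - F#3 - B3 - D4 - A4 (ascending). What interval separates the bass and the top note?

minor thirteenth

The outer voices are C#3 and A4.
C# up to A is 20 semitones, a half step narrower than a major thirteenth, so the interval is minor.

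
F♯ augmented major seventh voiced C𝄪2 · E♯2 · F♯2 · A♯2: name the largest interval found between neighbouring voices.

Adjacent intervals: C𝄪2→E♯2 = minor third; E♯2→F♯2 = minor second; F♯2→A♯2 = major third.
The largest is F♯2 to A♯2, a major third (4 semitones).

major third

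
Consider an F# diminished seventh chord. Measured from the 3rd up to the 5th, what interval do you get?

F# diminished seventh is spelled F#, A, C, Eb.
3rd = A; 5th = C.
From A to C: 3 semitones over a third = minor.

minor third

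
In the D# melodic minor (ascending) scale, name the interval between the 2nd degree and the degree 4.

minor third

The scale runs D# E# F# G# A# B# C##.
2nd degree = E#; 4th degree = G#.
3 letter names make it a third; at 3 semitones (a half step narrower than major) the quality is minor.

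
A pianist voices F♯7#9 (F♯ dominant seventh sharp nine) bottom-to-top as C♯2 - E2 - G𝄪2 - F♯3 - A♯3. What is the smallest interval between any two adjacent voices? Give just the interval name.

Adjacent intervals: C♯2→E2 = minor third; E2→G𝄪2 = augmented third; G𝄪2→F♯3 = diminished seventh; F♯3→A♯3 = major third.
The smallest is C♯2 to E2, a minor third (3 semitones).

m3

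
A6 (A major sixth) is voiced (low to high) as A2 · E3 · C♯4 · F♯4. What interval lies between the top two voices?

perfect fourth

Those voices are C♯4 and F♯4.
C♯ up to F♯ spans 4 letter names and 5 semitones — a perfect fourth.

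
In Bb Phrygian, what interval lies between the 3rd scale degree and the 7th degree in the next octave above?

perfect twelfth

Bb phrygian: Bb Cb Db Eb F Gb Ab.
That puts Db below Ab.
From Db to Ab is 19 semitones, exactly the perfect twelfth.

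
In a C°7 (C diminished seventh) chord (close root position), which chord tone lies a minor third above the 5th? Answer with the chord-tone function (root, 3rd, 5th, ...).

7th

The chord tones of Cdim7 (C diminished seventh) are C–E♭–G♭–B𝄫.
The 5th is G♭. A minor third above G♭ is B𝄫.
B𝄫 is the chord's 7th.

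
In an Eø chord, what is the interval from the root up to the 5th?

diminished fifth

Eø (E half-diminished seventh): E G B♭ D.
Root = E; 5th = B♭.
From E to B♭: 6 semitones over a fifth = diminished.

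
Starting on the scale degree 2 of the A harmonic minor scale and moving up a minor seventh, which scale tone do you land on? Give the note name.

The scale is A B C D E F G#.
The scale degree 2 is B; a minor seventh above that is A — scale degree 1.

A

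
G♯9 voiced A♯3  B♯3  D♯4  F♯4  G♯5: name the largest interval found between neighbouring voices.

Adjacent intervals: A♯3→B♯3 = major second; B♯3→D♯4 = minor third; D♯4→F♯4 = minor third; F♯4→G♯5 = major ninth.
The largest is F♯4 to G♯5, a major ninth (14 semitones).

major ninth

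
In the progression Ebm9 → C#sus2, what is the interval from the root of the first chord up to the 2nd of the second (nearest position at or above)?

A7

The root of Ebm9 is Eb; the 2nd of C#sus2 is D#.
From Eb to D#: 12 semitones over a seventh = augmented.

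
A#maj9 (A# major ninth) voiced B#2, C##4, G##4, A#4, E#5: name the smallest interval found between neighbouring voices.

minor second

Adjacent intervals: B#2→C##4 = major ninth; C##4→G##4 = perfect fifth; G##4→A#4 = minor second; A#4→E#5 = perfect fifth.
The smallest is G##4 to A#4, a minor second (1 semitone).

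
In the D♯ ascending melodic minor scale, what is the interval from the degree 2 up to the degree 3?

D♯ melodic minor: D♯ E♯ F♯ G♯ A♯ B♯ C𝄪.
The degree 2 is E♯ and the 3rd scale degree is F♯.
E♯ up to F♯ is 1 semitone, a half step narrower than a major second, so the interval is minor.

m2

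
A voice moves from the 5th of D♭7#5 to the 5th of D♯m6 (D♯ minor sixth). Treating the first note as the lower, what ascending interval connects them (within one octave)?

D♭7#5 has A as its 5th, and D♯m6 (D♯ minor sixth) has A♯ as its 5th.
A up to A♯ is 1 semitone, a half step wider than a perfect unison, so the interval is augmented.

augmented 1st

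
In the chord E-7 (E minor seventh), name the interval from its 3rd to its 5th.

major third

The chord tones of E-7 are E–G–B–D.
So we need the interval from G up to B.
G up to B spans 3 letter names and 4 semitones — a major third.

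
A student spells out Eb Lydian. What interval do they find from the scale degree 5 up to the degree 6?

major 2nd

Eb lydian: Eb F G A Bb C D.
So we need the interval from Bb up to C.
Counting 2 letters and 2 half steps from Bb gives a major second.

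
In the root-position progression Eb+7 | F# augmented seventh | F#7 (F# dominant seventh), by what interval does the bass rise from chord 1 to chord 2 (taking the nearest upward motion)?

A2

The roots are Eb and F#.
From Eb to F#: 3 semitones over a second = augmented.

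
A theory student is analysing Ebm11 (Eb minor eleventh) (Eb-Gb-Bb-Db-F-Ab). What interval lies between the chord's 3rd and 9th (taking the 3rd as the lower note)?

So we need the interval from Gb up to F.
From Gb to F is 11 semitones, exactly the major seventh.

major seventh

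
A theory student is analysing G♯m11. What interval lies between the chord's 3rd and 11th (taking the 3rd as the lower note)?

major ninth

The chord tones of G♯m11 (G♯ minor eleventh) are G♯ B D♯ F♯ A♯ C♯.
The 3rd is B and the 11th is C♯.
B up to C♯ spans 9 letter names and 14 semitones — a major ninth.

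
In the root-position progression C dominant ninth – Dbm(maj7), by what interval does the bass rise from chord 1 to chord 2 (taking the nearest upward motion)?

minor 2nd

The roots are C and Db.
2 letter names make it a second; at 1 semitone (a half step narrower than major) the quality is minor.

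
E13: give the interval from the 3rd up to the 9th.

E dominant thirteenth: E–G#–B–D–F#–C#.
So we need the interval from G# up to F#.
7 letter names make it a seventh; at 10 semitones (a half step narrower than major) the quality is minor.

minor seventh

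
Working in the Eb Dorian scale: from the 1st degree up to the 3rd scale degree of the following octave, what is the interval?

minor 10th

Spelling the Eb Dorian scale: Eb F Gb Ab Bb C Db.
The 1st degree is Eb and the 3rd scale degree (up an octave) is Gb.
10 letter names make it a tenth; at 15 semitones (a half step narrower than major) the quality is minor.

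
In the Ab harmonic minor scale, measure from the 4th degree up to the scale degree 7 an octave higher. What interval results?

Spelling the Ab harmonic minor scale: Ab Bb Cb Db Eb Fb G.
The 4th degree is Db and the 7th degree (up an octave) is G.
11 letter names make it an eleventh; at 18 semitones (a half step wider than perfect) the quality is augmented.

augmented eleventh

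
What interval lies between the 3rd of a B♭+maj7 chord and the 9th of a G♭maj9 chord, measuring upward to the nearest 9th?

B♭+maj7 has D as its 3rd, and G♭maj9 has A♭ as its 9th.
D up to A♭ is 6 semitones, a half step narrower than a perfect fifth, so the interval is diminished.

diminished fifth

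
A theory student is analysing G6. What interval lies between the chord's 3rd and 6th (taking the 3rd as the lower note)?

G6 (G major sixth): G, B, D, E.
That puts B below E.
B up to E spans 4 letter names and 5 semitones — a perfect fourth.

perfect fourth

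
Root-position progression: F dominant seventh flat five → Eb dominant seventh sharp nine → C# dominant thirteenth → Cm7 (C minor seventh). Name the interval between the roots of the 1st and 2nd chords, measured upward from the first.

The roots are F and Eb.
F up to Eb is 10 semitones, a half step narrower than a major seventh, so the interval is minor.

minor seventh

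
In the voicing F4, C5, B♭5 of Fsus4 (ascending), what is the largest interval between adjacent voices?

minor seventh

Adjacent intervals: F4→C5 = perfect fifth; C5→B♭5 = minor seventh.
The largest is C5 to B♭5, a minor seventh (10 semitones).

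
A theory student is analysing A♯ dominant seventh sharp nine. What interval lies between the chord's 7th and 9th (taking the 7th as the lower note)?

A♯7#9 is spelled A♯ C𝄪 E♯ G♯ B𝄪.
7th = G♯; 9th = B𝄪.
G♯ up to B𝄪 is 5 semitones, a half step wider than a major third, so the interval is augmented.

A3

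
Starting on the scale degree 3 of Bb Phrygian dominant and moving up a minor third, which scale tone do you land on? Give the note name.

F

The scale is Bb Cb D Eb F Gb Ab.
The scale degree 3 is D; a minor third above that is F — scale degree 5.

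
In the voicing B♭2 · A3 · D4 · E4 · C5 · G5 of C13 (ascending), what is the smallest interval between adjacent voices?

Adjacent intervals: B♭2→A3 = major seventh; A3→D4 = perfect fourth; D4→E4 = major second; E4→C5 = minor sixth; C5→G5 = perfect fifth.
The smallest is D4 to E4, a major second (2 semitones).

M2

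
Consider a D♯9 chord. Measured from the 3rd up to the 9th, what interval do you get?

Spelling the chord: D♯-F𝄪-A♯-C♯-E♯.
The 3rd is F𝄪 and the 9th is E♯.
7 letter names make it a seventh; at 10 semitones (a half step narrower than major) the quality is minor.

minor seventh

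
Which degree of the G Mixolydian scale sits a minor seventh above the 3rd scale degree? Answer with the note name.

A

The scale is G A B C D E F.
The 3rd scale degree is B; a minor seventh above that is A — scale degree 2.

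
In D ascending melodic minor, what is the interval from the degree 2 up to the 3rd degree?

The scale runs D E F G A B C#.
Degree 2 = E; degree 3 = F.
From E to F: 1 semitone over a second = minor.

minor second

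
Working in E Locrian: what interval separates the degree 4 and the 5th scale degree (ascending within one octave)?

The scale runs E F G A Bb C D.
Degree 4 = A; scale degree 5 = Bb.
2 letter names make it a second; at 1 semitone (a half step narrower than major) the quality is minor.

minor second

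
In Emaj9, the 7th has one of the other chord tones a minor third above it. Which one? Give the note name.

The chord tones of Emaj9 are E, G♯, B, D♯, F♯.
The 7th is D♯. A minor third above D♯ is F♯.
F♯ is the chord's 9th.

F#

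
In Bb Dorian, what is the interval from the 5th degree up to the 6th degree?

The scale runs Bb C Db Eb F G Ab.
So we need the interval from F up to G.
From F to G is 2 semitones, exactly the major second.

M2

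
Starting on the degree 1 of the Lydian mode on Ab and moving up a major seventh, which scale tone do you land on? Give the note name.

The scale is Ab Bb C D Eb F G.
The degree 1 is Ab; a major seventh above that is G — scale degree 7.

G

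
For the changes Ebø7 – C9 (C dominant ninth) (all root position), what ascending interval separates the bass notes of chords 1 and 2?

The roots are Eb and C.
Counting 6 letters and 9 half steps from Eb gives a major sixth.

major sixth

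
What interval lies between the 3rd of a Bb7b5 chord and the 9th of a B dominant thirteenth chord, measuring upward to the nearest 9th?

Bb7b5 has D as its 3rd, and B dominant thirteenth has C# as its 9th.
Counting 7 letters and 11 half steps from D gives a major seventh.

M7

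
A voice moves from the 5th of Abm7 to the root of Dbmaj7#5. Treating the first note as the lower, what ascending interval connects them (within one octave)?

minor 7th

The 5th of Abm7 is Eb; the root of Dbmaj7#5 is Db.
From Eb to Db: 10 semitones over a seventh = minor.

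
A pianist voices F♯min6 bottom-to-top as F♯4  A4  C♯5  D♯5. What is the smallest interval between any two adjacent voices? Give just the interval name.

major second

Adjacent intervals: F♯4→A4 = minor third; A4→C♯5 = major third; C♯5→D♯5 = major second.
The smallest is C♯5 to D♯5, a major second (2 semitones).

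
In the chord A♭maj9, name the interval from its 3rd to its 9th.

minor 7th

A♭maj9 (A♭ major ninth) is spelled A♭, C, E♭, G, B♭.
3rd = C; 9th = B♭.
C up to B♭ is 10 semitones, a half step narrower than a major seventh, so the interval is minor.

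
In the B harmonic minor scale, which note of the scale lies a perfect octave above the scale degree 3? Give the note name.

The scale is B C♯ D E F♯ G A♯.
The scale degree 3 is D; a perfect octave above that is D — scale degree 3.

D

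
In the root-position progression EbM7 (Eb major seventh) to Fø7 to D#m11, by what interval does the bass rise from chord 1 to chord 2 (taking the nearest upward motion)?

The roots are Eb and F.
Eb up to F spans 2 letter names and 2 semitones — a major second.

major second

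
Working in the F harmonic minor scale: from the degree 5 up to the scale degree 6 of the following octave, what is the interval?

minor ninth

F harmonic minor: F G Ab Bb C Db E.
The degree 5 is C and the 6th degree (up an octave) is Db.
C up to Db is 13 semitones, a half step narrower than a major ninth, so the interval is minor.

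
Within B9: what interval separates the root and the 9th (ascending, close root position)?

major ninth

Spelling the chord: B, D#, F#, A, C#.
Root = B; 9th = C#.
From B to C# is 14 semitones, exactly the major ninth.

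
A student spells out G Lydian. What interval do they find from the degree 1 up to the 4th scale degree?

augmented fourth

Spelling G Lydian: G A B C# D E F#.
That puts G below C#.
G up to C# is 6 semitones, a half step wider than a perfect fourth, so the interval is augmented.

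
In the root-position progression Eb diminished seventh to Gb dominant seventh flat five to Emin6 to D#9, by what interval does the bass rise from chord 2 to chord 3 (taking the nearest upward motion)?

The roots are Gb and E.
From Gb to E: 10 semitones over a sixth = augmented.

augmented sixth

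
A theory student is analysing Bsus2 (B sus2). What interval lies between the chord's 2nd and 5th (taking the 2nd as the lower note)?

Bsus2 (B sus2) is spelled B, C#, F#.
2nd = C#; 5th = F#.
Counting 4 letters and 5 half steps from C# gives a perfect fourth.

perfect fourth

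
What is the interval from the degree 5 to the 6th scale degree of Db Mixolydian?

Db mixolydian: Db Eb F Gb Ab Bb Cb.
Degree 5 = Ab; degree 6 = Bb.
Counting 2 letters and 2 half steps from Ab gives a major second.

major second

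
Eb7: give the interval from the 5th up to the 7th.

m3

Eb7 (Eb dominant seventh): Eb, G, Bb, Db.
5th = Bb; 7th = Db.
3 letter names make it a third; at 3 semitones (a half step narrower than major) the quality is minor.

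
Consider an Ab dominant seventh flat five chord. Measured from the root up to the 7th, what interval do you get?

Spelling the chord: Ab, C, Ebb, Gb.
So we need the interval from Ab up to Gb.
From Ab to Gb: 10 semitones over a seventh = minor.

minor seventh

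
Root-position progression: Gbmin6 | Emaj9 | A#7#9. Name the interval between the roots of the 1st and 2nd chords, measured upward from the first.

The roots are Gb and E.
Gb up to E is 10 semitones, a half step wider than a major sixth, so the interval is augmented.

augmented sixth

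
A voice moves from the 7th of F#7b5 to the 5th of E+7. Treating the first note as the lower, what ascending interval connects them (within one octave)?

augmented 5th

F#7b5 has E as its 7th, and E+7 has B# as its 5th.
5 letter names make it a fifth; at 8 semitones (a half step wider than perfect) the quality is augmented.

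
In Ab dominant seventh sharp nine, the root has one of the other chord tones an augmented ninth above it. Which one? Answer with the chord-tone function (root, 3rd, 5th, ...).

Ab7#9: Ab–C–Eb–Gb–B.
The root is Ab. An augmented ninth above Ab is B.
B is the chord's 9th.

9th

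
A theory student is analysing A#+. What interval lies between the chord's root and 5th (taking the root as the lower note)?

A#+ is spelled A#-C##-E##.
Root = A#; 5th = E##.
5 letter names make it a fifth; at 8 semitones (a half step wider than perfect) the quality is augmented.

A5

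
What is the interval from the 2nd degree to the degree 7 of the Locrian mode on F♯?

F♯ locrian: F♯ G A B C D E.
The 2nd degree is G and the scale degree 7 is E.
Counting 6 letters and 9 half steps from G gives a major sixth.

major sixth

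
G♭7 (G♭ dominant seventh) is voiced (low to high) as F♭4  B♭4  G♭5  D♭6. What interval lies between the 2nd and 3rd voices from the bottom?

minor 6th

Those voices are B♭4 and G♭5.
6 letter names make it a sixth; at 8 semitones (a half step narrower than major) the quality is minor.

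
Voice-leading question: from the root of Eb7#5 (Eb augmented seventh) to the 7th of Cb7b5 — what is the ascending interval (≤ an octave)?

Eb7#5 (Eb augmented seventh) has Eb as its root, and Cb7b5 has Bbb as its 7th.
From Eb to Bbb: 6 semitones over a fifth = diminished.

diminished 5th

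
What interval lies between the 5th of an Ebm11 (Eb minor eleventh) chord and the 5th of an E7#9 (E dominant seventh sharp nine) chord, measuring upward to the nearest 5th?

Ebm11 (Eb minor eleventh) has Bb as its 5th, and E7#9 (E dominant seventh sharp nine) has B as its 5th.
From Bb to B: 1 semitone over a unison = augmented.

augmented unison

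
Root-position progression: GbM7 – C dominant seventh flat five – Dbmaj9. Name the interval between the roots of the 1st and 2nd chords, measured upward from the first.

The roots are Gb and C.
From Gb to C: 6 semitones over a fourth = augmented.

augmented fourth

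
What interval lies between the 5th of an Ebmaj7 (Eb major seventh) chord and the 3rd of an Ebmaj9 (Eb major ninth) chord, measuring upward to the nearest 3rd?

The 5th of Ebmaj7 (Eb major seventh) is Bb; the 3rd of Ebmaj9 (Eb major ninth) is G.
Counting 6 letters and 9 half steps from Bb gives a major sixth.

major 6th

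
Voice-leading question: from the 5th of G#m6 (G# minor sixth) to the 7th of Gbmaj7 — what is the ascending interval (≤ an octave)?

The 5th of G#m6 (G# minor sixth) is D#; the 7th of Gbmaj7 is F.
3 letter names make it a third; at 2 semitones (a whole step narrower than major) the quality is diminished.

diminished third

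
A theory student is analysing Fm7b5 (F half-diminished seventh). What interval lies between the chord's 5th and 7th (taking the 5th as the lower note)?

The chord tones of Fø7 are F–Ab–Cb–Eb.
So we need the interval from Cb up to Eb.
Cb up to Eb spans 3 letter names and 4 semitones — a major third.

major third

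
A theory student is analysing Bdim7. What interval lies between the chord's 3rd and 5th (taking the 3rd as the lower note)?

B°7 (B diminished seventh): B-D-F-Ab.
That puts D below F.
D up to F is 3 semitones, a half step narrower than a major third, so the interval is minor.

minor third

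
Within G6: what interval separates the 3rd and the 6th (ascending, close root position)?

G6 is spelled G B D E.
The 3rd is B and the 6th is E.
B up to E spans 4 letter names and 5 semitones — a perfect fourth.

perfect fourth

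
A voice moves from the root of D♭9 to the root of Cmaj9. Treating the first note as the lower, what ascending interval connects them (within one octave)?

The root of D♭9 is D♭; the root of Cmaj9 is C.
From D♭ to C is 11 semitones, exactly the major seventh.

major seventh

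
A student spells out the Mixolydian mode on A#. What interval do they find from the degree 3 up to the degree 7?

The scale runs A# B# C## D# E# F## G#.
So we need the interval from C## up to G#.
5 letter names make it a fifth; at 6 semitones (a half step narrower than perfect) the quality is diminished.

diminished 5th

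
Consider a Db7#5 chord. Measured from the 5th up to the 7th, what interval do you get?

Db+7 is spelled Db F A Cb.
That puts A below Cb.
From A to Cb: 2 semitones over a third = diminished.

diminished third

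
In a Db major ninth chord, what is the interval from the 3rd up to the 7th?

Db major ninth is spelled Db-F-Ab-C-Eb.
That puts F below C.
Counting 5 letters and 7 half steps from F gives a perfect fifth.

perfect 5th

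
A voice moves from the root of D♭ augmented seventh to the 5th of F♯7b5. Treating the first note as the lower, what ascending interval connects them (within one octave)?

major seventh

D♭ augmented seventh has D♭ as its root, and F♯7b5 has C as its 5th.
Counting 7 letters and 11 half steps from D♭ gives a major seventh.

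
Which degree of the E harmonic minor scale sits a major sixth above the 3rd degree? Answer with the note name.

E

The scale is E F# G A B C D#.
The 3rd degree is G; a major sixth above that is E — scale degree 1.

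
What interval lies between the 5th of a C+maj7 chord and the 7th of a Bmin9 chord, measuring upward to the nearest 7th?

m2

The 5th of C+maj7 is G#; the 7th of Bmin9 is A.
From G# to A: 1 semitone over a second = minor.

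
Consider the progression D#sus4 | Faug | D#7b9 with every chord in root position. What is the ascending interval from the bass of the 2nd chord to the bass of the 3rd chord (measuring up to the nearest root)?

The roots are F and D#.
From F to D#: 10 semitones over a sixth = augmented.

augmented 6th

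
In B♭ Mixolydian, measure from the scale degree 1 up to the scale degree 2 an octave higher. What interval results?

Spelling B♭ Mixolydian: B♭ C D E♭ F G A♭.
The scale degree 1 is B♭ and the 2nd degree (up an octave) is C.
From B♭ to C is 14 semitones, exactly the major ninth.

M9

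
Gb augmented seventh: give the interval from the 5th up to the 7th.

The chord tones of Gb+7 (Gb augmented seventh) are Gb–Bb–D–Fb.
5th = D; 7th = Fb.
D up to Fb is 2 semitones, a whole step narrower than a major third, so the interval is diminished.

d3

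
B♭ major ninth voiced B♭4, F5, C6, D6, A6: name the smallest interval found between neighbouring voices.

Adjacent intervals: B♭4→F5 = perfect fifth; F5→C6 = perfect fifth; C6→D6 = major second; D6→A6 = perfect fifth.
The smallest is C6 to D6, a major second (2 semitones).

major second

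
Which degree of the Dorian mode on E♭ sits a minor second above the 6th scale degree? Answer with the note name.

Db

The scale is E♭ F G♭ A♭ B♭ C D♭.
The 6th scale degree is C; a minor second above that is D♭ — scale degree 7.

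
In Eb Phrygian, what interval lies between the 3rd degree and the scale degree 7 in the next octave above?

P12

The scale runs Eb Fb Gb Ab Bb Cb Db.
The 3rd degree is Gb and the scale degree 7 (up an octave) is Db.
Counting 12 letters and 19 half steps from Gb gives a perfect twelfth.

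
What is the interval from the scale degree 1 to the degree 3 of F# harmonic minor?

minor third

F# harmonic minor: F# G# A B C# D E#.
That puts F# below A.
From F# to A: 3 semitones over a third = minor.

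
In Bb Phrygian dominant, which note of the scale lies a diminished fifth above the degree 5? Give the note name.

Cb

The scale is Bb Cb D Eb F Gb Ab.
The degree 5 is F; a diminished fifth above that is Cb — scale degree 2.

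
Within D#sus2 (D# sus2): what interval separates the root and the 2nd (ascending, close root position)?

M2

D#sus2 (D# sus2): D#–E#–A#.
The root is D# and the 2nd is E#.
Counting 2 letters and 2 half steps from D# gives a major second.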